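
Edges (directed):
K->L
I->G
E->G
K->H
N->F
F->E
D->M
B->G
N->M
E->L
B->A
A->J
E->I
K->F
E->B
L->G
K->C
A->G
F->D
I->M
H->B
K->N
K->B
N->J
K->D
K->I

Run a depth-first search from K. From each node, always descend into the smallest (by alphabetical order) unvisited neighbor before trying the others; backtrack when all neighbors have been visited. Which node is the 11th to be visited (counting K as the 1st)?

I

Visit K
K → B
B → A
A → G
A → J
K → C
K → D
D → M
K → F
F → E
E → I
E → L
K → H
K → N

Visit order: K, B, A, G, J, C, D, M, F, E, I, L, H, N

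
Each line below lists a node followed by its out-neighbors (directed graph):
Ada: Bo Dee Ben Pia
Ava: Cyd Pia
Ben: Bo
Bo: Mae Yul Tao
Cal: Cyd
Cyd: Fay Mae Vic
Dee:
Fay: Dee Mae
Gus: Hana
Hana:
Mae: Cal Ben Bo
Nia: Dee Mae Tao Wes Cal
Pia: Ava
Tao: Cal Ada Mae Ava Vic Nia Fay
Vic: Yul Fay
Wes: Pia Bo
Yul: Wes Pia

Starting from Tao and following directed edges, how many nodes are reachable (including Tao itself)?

BFS from Tao visits: Tao, Ada, Ava, Cal, Fay, Mae, Nia, Vic, Ben, Bo, Dee, Pia, Cyd, Wes, Yul
Reachable nodes: 15 of 17 total.

15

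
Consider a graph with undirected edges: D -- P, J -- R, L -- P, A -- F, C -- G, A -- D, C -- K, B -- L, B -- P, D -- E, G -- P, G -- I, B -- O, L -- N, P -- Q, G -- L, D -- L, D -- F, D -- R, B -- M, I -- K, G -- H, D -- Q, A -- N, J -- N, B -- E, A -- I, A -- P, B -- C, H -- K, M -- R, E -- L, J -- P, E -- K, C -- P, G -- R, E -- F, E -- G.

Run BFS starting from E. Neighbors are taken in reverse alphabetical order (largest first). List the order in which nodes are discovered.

E, L, K, G, F, D, B, P, N, I, H, C, R, A, Q, O, M, J

Visit E; enqueue L, K, G, F, D, B → queue [L, K, G, F, D, B]
Visit L; enqueue P, N → queue [K, G, F, D, B, P, N]
Visit K; enqueue I, H, C → queue [G, F, D, B, P, N, I, H, C]
Visit G; enqueue R → queue [F, D, B, P, N, I, H, C, R]
Visit F; enqueue A → queue [D, B, P, N, I, H, C, R, A]
Visit D; enqueue Q → queue [B, P, N, I, H, C, R, A, Q]
Visit B; enqueue O, M → queue [P, N, I, H, C, R, A, Q, O, M]
Visit P; enqueue J → queue [N, I, H, C, R, A, Q, O, M, J]
Visit N → queue [I, H, C, R, A, Q, O, M, J]
Visit I → queue [H, C, R, A, Q, O, M, J]
Visit H → queue [C, R, A, Q, O, M, J]
Visit C → queue [R, A, Q, O, M, J]
Visit R → queue [A, Q, O, M, J]
Visit A → queue [Q, O, M, J]
Visit Q → queue [O, M, J]
Visit O → queue [M, J]
Visit M → queue [J]
Visit J → queue []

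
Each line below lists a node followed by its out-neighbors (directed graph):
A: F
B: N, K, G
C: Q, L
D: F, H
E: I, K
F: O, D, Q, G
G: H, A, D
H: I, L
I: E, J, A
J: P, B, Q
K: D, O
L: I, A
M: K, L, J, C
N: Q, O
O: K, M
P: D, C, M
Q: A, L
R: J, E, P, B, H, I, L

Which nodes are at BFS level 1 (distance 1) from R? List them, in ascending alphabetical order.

B, E, H, I, J, L, P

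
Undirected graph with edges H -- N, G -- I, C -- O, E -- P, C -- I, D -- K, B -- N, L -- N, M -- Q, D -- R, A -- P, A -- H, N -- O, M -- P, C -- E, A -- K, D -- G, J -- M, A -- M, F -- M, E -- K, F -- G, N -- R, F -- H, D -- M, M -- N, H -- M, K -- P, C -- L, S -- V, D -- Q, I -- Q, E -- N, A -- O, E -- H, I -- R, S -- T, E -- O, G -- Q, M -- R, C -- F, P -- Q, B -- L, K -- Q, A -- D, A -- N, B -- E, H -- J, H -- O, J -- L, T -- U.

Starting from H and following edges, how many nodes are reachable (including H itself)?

18

BFS from H visits: H, O, N, M, J, F, E, A, C, R, L, B, Q, P, D, G, K, I
Reachable nodes: 18 of 22 total.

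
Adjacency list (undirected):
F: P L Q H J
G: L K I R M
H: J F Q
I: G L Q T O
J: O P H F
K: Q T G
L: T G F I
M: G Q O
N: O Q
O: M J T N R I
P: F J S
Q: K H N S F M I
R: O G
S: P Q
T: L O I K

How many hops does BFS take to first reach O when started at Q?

Level 0: Q
Level 1: F, H, I, K, M, N, S
Level 2: G, J, L, O, P, T
Level 3: R
O first appears at level 2.

2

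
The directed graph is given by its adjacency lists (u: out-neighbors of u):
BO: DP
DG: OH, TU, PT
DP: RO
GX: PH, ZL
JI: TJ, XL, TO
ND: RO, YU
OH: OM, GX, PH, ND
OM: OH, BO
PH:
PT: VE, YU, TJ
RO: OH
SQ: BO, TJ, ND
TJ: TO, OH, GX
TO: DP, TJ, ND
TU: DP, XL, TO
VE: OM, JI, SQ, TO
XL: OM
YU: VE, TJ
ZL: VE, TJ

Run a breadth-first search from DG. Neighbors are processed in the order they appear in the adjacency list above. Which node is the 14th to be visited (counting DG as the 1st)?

Visit DG; enqueue OH, TU, PT → queue [OH, TU, PT]
Visit OH; enqueue OM, GX, PH, ND → queue [TU, PT, OM, GX, PH, ND]
Visit TU; enqueue DP, XL, TO → queue [PT, OM, GX, PH, ND, DP, XL, TO]
Visit PT; enqueue VE, YU, TJ → queue [OM, GX, PH, ND, DP, XL, TO, VE, YU, TJ]
Visit OM; enqueue BO → queue [GX, PH, ND, DP, XL, TO, VE, YU, TJ, BO]
Visit GX; enqueue ZL → queue [PH, ND, DP, XL, TO, VE, YU, TJ, BO, ZL]
Visit PH → queue [ND, DP, XL, TO, VE, YU, TJ, BO, ZL]
Visit ND; enqueue RO → queue [DP, XL, TO, VE, YU, TJ, BO, ZL, RO]
Visit DP → queue [XL, TO, VE, YU, TJ, BO, ZL, RO]
Visit XL → queue [TO, VE, YU, TJ, BO, ZL, RO]
Visit TO → queue [VE, YU, TJ, BO, ZL, RO]
Visit VE; enqueue JI, SQ → queue [YU, TJ, BO, ZL, RO, JI, SQ]
Visit YU → queue [TJ, BO, ZL, RO, JI, SQ]
Visit TJ → queue [BO, ZL, RO, JI, SQ]
Visit BO → queue [ZL, RO, JI, SQ]
Visit ZL → queue [RO, JI, SQ]
Visit RO → queue [JI, SQ]
Visit JI → queue [SQ]
Visit SQ → queue []

Visit order: DG, OH, TU, PT, OM, GX, PH, ND, DP, XL, TO, VE, YU, TJ, BO, ZL, RO, JI, SQ

TJ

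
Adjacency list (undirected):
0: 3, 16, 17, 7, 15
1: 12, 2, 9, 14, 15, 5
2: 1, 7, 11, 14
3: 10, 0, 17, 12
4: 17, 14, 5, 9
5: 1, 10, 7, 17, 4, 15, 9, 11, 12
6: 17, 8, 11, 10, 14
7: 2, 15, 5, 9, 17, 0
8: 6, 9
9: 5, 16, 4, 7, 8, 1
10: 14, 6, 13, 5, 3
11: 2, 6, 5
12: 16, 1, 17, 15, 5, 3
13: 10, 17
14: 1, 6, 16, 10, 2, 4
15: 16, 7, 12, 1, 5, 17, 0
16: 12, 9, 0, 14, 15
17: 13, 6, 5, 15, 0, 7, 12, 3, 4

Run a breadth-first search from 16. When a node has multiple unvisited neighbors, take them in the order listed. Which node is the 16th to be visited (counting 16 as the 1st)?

Visit 16; enqueue 12, 9, 0, 14, 15 → queue [12, 9, 0, 14, 15]
Visit 12; enqueue 1, 17, 5, 3 → queue [9, 0, 14, 15, 1, 17, 5, 3]
Visit 9; enqueue 4, 7, 8 → queue [0, 14, 15, 1, 17, 5, 3, 4, 7, 8]
Visit 0 → queue [14, 15, 1, 17, 5, 3, 4, 7, 8]
Visit 14; enqueue 6, 10, 2 → queue [15, 1, 17, 5, 3, 4, 7, 8, 6, 10, 2]
Visit 15 → queue [1, 17, 5, 3, 4, 7, 8, 6, 10, 2]
Visit 1 → queue [17, 5, 3, 4, 7, 8, 6, 10, 2]
Visit 17; enqueue 13 → queue [5, 3, 4, 7, 8, 6, 10, 2, 13]
Visit 5; enqueue 11 → queue [3, 4, 7, 8, 6, 10, 2, 13, 11]
Visit 3 → queue [4, 7, 8, 6, 10, 2, 13, 11]
Visit 4 → queue [7, 8, 6, 10, 2, 13, 11]
Visit 7 → queue [8, 6, 10, 2, 13, 11]
Visit 8 → queue [6, 10, 2, 13, 11]
Visit 6 → queue [10, 2, 13, 11]
Visit 10 → queue [2, 13, 11]
Visit 2 → queue [13, 11]
Visit 13 → queue [11]
Visit 11 → queue []

Visit order: 16, 12, 9, 0, 14, 15, 1, 17, 5, 3, 4, 7, 8, 6, 10, 2, 13, 11

2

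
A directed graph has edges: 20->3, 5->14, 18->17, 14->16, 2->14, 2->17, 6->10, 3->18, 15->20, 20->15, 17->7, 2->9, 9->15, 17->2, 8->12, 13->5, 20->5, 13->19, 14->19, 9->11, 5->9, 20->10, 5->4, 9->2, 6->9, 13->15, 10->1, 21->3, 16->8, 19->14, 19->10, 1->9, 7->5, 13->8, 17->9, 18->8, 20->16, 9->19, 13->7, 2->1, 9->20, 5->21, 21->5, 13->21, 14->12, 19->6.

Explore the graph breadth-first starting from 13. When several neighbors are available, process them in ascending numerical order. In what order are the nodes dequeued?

Visit 13; enqueue 5, 7, 8, 15, 19, 21 → queue [5, 7, 8, 15, 19, 21]
Visit 5; enqueue 4, 9, 14 → queue [7, 8, 15, 19, 21, 4, 9, 14]
Visit 7 → queue [8, 15, 19, 21, 4, 9, 14]
Visit 8; enqueue 12 → queue [15, 19, 21, 4, 9, 14, 12]
Visit 15; enqueue 20 → queue [19, 21, 4, 9, 14, 12, 20]
Visit 19; enqueue 6, 10 → queue [21, 4, 9, 14, 12, 20, 6, 10]
Visit 21; enqueue 3 → queue [4, 9, 14, 12, 20, 6, 10, 3]
Visit 4 → queue [9, 14, 12, 20, 6, 10, 3]
Visit 9; enqueue 2, 11 → queue [14, 12, 20, 6, 10, 3, 2, 11]
Visit 14; enqueue 16 → queue [12, 20, 6, 10, 3, 2, 11, 16]
Visit 12 → queue [20, 6, 10, 3, 2, 11, 16]
Visit 20 → queue [6, 10, 3, 2, 11, 16]
Visit 6 → queue [10, 3, 2, 11, 16]
Visit 10; enqueue 1 → queue [3, 2, 11, 16, 1]
Visit 3; enqueue 18 → queue [2, 11, 16, 1, 18]
Visit 2; enqueue 17 → queue [11, 16, 1, 18, 17]
Visit 11 → queue [16, 1, 18, 17]
Visit 16 → queue [1, 18, 17]
Visit 1 → queue [18, 17]
Visit 18 → queue [17]
Visit 17 → queue []

13 → 5 → 7 → 8 → 15 → 19 → 21 → 4 → 9 → 14 → 12 → 20 → 6 → 10 → 3 → 2 → 11 → 16 → 1 → 18 → 17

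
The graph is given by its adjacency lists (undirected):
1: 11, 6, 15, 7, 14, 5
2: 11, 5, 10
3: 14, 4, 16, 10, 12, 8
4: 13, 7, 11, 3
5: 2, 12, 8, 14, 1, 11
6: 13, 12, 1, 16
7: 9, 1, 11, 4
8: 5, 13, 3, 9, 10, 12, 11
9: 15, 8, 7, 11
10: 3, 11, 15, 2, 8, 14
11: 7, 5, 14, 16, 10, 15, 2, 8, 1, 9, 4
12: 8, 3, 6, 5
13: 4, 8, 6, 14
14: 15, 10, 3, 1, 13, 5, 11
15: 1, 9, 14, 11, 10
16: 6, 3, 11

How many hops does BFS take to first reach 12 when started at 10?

2

Level 0: 10
Level 1: 2, 3, 8, 11, 14, 15
Level 2: 1, 4, 5, 7, 9, 12, 13, 16
Level 3: 6
12 first appears at level 2.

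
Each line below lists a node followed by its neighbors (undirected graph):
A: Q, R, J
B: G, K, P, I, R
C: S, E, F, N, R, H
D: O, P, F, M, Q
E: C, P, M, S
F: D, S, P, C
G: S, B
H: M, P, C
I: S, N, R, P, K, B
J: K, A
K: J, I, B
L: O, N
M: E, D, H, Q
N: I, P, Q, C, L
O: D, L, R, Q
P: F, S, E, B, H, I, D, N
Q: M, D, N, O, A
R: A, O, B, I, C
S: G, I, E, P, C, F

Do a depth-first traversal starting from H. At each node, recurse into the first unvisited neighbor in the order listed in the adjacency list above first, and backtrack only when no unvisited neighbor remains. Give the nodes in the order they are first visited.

Visit H
H → M
M → E
E → C
C → S
S → G
G → B
B → K
K → J
J → A
A → Q
Q → D
D → O
O → L
L → N
N → I
I → R
I → P
P → F

H → M → E → C → S → G → B → K → J → A → Q → D → O → L → N → I → R → P → F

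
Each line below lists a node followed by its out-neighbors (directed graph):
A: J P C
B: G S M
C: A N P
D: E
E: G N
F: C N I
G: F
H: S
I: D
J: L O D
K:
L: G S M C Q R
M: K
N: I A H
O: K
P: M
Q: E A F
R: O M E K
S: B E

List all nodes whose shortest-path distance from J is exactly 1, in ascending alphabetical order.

D, L, O

Level 0: J
Level 1: D, L, O
Level 2: C, E, G, K, M, Q, R, S
Level 3: A, B, F, N, P
Level 4: H, I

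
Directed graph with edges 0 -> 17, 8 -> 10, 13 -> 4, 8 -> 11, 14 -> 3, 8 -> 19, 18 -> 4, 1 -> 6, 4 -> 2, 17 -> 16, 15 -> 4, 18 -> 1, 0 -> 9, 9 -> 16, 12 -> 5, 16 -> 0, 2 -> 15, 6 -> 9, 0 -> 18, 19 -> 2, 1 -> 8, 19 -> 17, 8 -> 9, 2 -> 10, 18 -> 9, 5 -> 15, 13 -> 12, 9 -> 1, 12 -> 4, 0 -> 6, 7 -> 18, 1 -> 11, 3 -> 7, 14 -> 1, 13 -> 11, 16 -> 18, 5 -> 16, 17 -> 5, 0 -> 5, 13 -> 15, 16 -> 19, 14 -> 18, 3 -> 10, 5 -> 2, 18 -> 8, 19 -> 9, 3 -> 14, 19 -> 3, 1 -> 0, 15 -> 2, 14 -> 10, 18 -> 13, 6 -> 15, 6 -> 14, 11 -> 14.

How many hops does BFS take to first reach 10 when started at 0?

Level 0: 0
Level 1: 5, 6, 9, 17, 18
Level 2: 1, 2, 4, 8, 13, 14, 15, 16
Level 3: 3, 10, 11, 12, 19
Level 4: 7
10 first appears at level 3.

3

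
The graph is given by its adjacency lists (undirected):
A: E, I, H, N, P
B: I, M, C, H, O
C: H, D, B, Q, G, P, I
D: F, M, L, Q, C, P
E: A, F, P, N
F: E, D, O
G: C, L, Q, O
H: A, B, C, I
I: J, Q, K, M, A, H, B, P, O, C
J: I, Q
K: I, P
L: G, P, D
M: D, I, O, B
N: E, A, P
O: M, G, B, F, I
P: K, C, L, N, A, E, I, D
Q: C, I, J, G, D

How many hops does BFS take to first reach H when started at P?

Level 0: P
Level 1: A, C, D, E, I, K, L, N
Level 2: B, F, G, H, J, M, O, Q
H first appears at level 2.

2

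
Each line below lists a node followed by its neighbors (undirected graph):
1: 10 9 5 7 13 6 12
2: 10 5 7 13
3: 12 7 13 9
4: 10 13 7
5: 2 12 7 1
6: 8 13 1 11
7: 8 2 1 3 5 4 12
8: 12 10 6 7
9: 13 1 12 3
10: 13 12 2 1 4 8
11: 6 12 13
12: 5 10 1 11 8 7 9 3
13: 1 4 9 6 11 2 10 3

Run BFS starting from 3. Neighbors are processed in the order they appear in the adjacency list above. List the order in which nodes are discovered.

Visit 3; enqueue 12, 7, 13, 9 → queue [12, 7, 13, 9]
Visit 12; enqueue 5, 10, 1, 11, 8 → queue [7, 13, 9, 5, 10, 1, 11, 8]
Visit 7; enqueue 2, 4 → queue [13, 9, 5, 10, 1, 11, 8, 2, 4]
Visit 13; enqueue 6 → queue [9, 5, 10, 1, 11, 8, 2, 4, 6]
Visit 9 → queue [5, 10, 1, 11, 8, 2, 4, 6]
Visit 5 → queue [10, 1, 11, 8, 2, 4, 6]
Visit 10 → queue [1, 11, 8, 2, 4, 6]
Visit 1 → queue [11, 8, 2, 4, 6]
Visit 11 → queue [8, 2, 4, 6]
Visit 8 → queue [2, 4, 6]
Visit 2 → queue [4, 6]
Visit 4 → queue [6]
Visit 6 → queue []

3, 12, 7, 13, 9, 5, 10, 1, 11, 8, 2, 4, 6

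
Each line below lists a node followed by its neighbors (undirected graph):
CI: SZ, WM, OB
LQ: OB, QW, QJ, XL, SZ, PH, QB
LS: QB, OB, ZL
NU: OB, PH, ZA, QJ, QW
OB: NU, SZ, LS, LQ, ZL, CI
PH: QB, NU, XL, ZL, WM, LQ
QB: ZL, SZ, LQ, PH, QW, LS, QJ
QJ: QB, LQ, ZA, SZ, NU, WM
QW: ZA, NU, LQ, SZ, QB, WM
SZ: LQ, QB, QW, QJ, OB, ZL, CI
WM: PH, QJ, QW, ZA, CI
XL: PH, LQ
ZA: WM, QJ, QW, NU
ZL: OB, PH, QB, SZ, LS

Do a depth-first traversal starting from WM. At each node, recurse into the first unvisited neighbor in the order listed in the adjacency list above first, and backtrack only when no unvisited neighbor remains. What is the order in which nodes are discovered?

WM PH QB ZL OB NU ZA QJ LQ QW SZ CI XL LS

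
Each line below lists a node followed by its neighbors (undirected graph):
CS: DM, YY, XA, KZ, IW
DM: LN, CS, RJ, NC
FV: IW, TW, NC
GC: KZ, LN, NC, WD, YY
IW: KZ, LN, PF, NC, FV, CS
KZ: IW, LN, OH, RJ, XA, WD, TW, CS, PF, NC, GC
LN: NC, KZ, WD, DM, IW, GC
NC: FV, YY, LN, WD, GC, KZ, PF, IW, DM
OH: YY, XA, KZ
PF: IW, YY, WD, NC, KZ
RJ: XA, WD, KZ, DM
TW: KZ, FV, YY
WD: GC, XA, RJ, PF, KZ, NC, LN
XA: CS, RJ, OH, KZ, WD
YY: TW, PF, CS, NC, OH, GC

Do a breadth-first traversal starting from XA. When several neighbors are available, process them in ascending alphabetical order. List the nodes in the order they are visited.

XA, CS, KZ, OH, RJ, WD, DM, IW, YY, GC, LN, NC, PF, TW, FV

Visit XA; enqueue CS, KZ, OH, RJ, WD → queue [CS, KZ, OH, RJ, WD]
Visit CS; enqueue DM, IW, YY → queue [KZ, OH, RJ, WD, DM, IW, YY]
Visit KZ; enqueue GC, LN, NC, PF, TW → queue [OH, RJ, WD, DM, IW, YY, GC, LN, NC, PF, TW]
Visit OH → queue [RJ, WD, DM, IW, YY, GC, LN, NC, PF, TW]
Visit RJ → queue [WD, DM, IW, YY, GC, LN, NC, PF, TW]
Visit WD → queue [DM, IW, YY, GC, LN, NC, PF, TW]
Visit DM → queue [IW, YY, GC, LN, NC, PF, TW]
Visit IW; enqueue FV → queue [YY, GC, LN, NC, PF, TW, FV]
Visit YY → queue [GC, LN, NC, PF, TW, FV]
Visit GC → queue [LN, NC, PF, TW, FV]
Visit LN → queue [NC, PF, TW, FV]
Visit NC → queue [PF, TW, FV]
Visit PF → queue [TW, FV]
Visit TW → queue [FV]
Visit FV → queue []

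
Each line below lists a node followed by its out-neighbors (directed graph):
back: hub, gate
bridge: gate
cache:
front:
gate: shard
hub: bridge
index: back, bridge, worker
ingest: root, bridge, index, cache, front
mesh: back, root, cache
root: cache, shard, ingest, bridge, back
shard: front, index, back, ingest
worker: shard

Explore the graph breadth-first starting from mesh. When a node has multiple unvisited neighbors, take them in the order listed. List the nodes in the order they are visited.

Visit mesh; enqueue back, root, cache → queue [back, root, cache]
Visit back; enqueue hub, gate → queue [root, cache, hub, gate]
Visit root; enqueue shard, ingest, bridge → queue [cache, hub, gate, shard, ingest, bridge]
Visit cache → queue [hub, gate, shard, ingest, bridge]
Visit hub → queue [gate, shard, ingest, bridge]
Visit gate → queue [shard, ingest, bridge]
Visit shard; enqueue front, index → queue [ingest, bridge, front, index]
Visit ingest → queue [bridge, front, index]
Visit bridge → queue [front, index]
Visit front → queue [index]
Visit index; enqueue worker → queue [worker]
Visit worker → queue []

mesh, back, root, cache, hub, gate, shard, ingest, bridge, front, index, worker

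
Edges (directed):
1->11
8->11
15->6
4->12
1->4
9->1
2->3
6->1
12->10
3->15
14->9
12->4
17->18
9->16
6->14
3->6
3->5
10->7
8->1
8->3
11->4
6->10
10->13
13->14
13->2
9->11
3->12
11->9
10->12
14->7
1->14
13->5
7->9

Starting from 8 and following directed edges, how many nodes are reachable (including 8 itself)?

BFS from 8 visits: 8, 1, 3, 11, 4, 14, 5, 6, 12, 15, 9, 7, 10, 16, 13, 2
Reachable nodes: 16 of 18 total.

16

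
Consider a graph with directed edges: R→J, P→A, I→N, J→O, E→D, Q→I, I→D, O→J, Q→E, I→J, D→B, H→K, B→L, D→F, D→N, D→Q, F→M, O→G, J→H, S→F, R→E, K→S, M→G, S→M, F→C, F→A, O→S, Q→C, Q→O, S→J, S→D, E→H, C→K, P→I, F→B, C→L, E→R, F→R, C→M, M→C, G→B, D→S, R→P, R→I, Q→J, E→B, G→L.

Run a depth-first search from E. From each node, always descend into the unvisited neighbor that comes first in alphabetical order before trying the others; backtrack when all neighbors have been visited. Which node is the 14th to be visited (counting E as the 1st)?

Visit E
E → B
B → L
E → D
D → F
F → A
F → C
C → K
K → S
S → J
J → H
J → O
O → G
S → M
F → R
R → I
I → N
R → P
D → Q

Visit order: E, B, L, D, F, A, C, K, S, J, H, O, G, M, R, I, N, P, Q

M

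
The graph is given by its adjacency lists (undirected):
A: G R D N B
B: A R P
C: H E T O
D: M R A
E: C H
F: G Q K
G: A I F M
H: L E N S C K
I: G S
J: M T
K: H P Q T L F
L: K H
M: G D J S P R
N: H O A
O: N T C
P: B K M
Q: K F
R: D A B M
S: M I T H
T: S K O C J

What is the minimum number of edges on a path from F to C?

Level 0: F
Level 1: G, K, Q
Level 2: A, H, I, L, M, P, T
Level 3: B, C, D, E, J, N, O, R, S
C first appears at level 3.

3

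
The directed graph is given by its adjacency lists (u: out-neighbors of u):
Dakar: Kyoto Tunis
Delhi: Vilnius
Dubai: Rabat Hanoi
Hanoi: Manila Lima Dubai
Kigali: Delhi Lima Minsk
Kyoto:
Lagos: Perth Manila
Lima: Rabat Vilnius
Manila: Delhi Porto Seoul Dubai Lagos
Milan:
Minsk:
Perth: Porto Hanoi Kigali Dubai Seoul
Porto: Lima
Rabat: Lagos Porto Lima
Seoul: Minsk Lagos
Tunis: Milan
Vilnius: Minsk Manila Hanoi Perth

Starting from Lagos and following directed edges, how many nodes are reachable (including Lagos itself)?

BFS from Lagos visits: Lagos, Perth, Manila, Seoul, Porto, Kigali, Hanoi, Dubai, Delhi, Minsk, Lima, Rabat, Vilnius
Reachable nodes: 13 of 17 total.

13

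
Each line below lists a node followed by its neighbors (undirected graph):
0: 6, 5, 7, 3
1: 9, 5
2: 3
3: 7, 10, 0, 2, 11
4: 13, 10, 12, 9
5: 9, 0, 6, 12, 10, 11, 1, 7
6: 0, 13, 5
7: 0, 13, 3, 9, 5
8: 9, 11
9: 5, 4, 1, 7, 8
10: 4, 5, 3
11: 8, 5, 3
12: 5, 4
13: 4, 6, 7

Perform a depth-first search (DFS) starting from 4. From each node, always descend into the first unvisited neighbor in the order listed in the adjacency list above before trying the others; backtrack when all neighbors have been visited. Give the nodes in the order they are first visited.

Visit 4
4 → 13
13 → 6
6 → 0
0 → 5
5 → 9
9 → 1
9 → 7
7 → 3
3 → 10
3 → 2
3 → 11
11 → 8
5 → 12

4 -> 13 -> 6 -> 0 -> 5 -> 9 -> 1 -> 7 -> 3 -> 10 -> 2 -> 11 -> 8 -> 12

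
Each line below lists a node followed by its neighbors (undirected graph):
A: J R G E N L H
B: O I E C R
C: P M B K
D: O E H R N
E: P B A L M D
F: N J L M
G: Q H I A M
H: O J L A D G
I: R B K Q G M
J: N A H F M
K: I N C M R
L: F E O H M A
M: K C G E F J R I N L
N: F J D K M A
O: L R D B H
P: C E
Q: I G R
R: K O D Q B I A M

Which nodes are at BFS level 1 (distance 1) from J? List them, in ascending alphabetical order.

A, F, H, M, N

Level 0: J
Level 1: A, F, H, M, N
Level 2: C, D, E, G, I, K, L, O, R
Level 3: B, P, Q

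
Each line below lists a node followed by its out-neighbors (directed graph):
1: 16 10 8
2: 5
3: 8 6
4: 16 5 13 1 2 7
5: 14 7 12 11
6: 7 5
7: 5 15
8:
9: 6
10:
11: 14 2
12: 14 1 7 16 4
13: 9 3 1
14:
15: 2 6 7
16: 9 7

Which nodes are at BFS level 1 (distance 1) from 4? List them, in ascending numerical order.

1, 2, 5, 7, 13, 16

Level 0: 4
Level 1: 1, 2, 5, 7, 13, 16
Level 2: 3, 8, 9, 10, 11, 12, 14, 15
Level 3: 6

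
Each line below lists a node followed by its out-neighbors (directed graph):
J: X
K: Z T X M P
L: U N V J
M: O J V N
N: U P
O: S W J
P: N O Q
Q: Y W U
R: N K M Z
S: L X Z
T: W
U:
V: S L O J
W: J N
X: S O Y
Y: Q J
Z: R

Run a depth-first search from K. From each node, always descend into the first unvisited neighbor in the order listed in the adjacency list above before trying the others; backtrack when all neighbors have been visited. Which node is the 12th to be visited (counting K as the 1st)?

X

Visit K
K → Z
Z → R
R → N
N → U
N → P
P → O
O → S
S → L
L → V
V → J
J → X
X → Y
Y → Q
Q → W
R → M
K → T

Visit order: K, Z, R, N, U, P, O, S, L, V, J, X, Y, Q, W, M, T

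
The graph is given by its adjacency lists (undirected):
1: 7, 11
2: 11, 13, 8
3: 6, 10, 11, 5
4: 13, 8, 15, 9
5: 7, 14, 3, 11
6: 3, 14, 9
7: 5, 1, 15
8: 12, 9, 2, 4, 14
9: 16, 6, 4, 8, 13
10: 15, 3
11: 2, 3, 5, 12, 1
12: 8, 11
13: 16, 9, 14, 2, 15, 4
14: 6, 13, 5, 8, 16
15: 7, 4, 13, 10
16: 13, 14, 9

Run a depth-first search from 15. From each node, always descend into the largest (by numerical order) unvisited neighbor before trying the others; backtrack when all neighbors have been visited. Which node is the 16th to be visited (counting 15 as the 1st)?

Visit 15
15 → 13
13 → 16
16 → 14
14 → 8
8 → 12
12 → 11
11 → 5
5 → 7
7 → 1
5 → 3
3 → 10
3 → 6
6 → 9
9 → 4
11 → 2

Visit order: 15, 13, 16, 14, 8, 12, 11, 5, 7, 1, 3, 10, 6, 9, 4, 2

2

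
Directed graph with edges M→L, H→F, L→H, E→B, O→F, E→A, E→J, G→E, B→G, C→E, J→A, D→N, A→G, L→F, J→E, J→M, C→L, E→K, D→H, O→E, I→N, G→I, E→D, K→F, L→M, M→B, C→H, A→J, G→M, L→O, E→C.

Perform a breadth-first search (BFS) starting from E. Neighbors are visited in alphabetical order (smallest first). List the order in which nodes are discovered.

E → A → B → C → D → J → K → G → H → L → N → M → F → I → O

Visit E; enqueue A, B, C, D, J, K → queue [A, B, C, D, J, K]
Visit A; enqueue G → queue [B, C, D, J, K, G]
Visit B → queue [C, D, J, K, G]
Visit C; enqueue H, L → queue [D, J, K, G, H, L]
Visit D; enqueue N → queue [J, K, G, H, L, N]
Visit J; enqueue M → queue [K, G, H, L, N, M]
Visit K; enqueue F → queue [G, H, L, N, M, F]
Visit G; enqueue I → queue [H, L, N, M, F, I]
Visit H → queue [L, N, M, F, I]
Visit L; enqueue O → queue [N, M, F, I, O]
Visit N → queue [M, F, I, O]
Visit M → queue [F, I, O]
Visit F → queue [I, O]
Visit I → queue [O]
Visit O → queue []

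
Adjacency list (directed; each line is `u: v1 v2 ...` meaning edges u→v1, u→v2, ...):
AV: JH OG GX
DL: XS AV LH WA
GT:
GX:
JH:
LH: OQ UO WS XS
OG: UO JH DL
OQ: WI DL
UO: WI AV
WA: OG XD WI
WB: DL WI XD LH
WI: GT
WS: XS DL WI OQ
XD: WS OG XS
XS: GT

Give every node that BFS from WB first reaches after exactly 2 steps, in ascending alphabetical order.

AV, GT, OG, OQ, UO, WA, WS, XS

Level 0: WB
Level 1: DL, LH, WI, XD
Level 2: AV, GT, OG, OQ, UO, WA, WS, XS
Level 3: GX, JH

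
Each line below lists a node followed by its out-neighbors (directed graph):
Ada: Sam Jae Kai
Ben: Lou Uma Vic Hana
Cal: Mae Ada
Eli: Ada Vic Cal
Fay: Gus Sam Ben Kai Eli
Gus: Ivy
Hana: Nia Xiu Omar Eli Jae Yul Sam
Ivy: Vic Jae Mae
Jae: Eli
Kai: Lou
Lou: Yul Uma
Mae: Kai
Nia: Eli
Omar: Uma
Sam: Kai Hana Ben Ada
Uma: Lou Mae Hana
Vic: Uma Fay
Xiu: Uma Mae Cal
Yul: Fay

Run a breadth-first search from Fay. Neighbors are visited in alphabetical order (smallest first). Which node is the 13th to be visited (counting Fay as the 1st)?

Ivy

Visit Fay; enqueue Ben, Eli, Gus, Kai, Sam → queue [Ben, Eli, Gus, Kai, Sam]
Visit Ben; enqueue Hana, Lou, Uma, Vic → queue [Eli, Gus, Kai, Sam, Hana, Lou, Uma, Vic]
Visit Eli; enqueue Ada, Cal → queue [Gus, Kai, Sam, Hana, Lou, Uma, Vic, Ada, Cal]
Visit Gus; enqueue Ivy → queue [Kai, Sam, Hana, Lou, Uma, Vic, Ada, Cal, Ivy]
Visit Kai → queue [Sam, Hana, Lou, Uma, Vic, Ada, Cal, Ivy]
Visit Sam → queue [Hana, Lou, Uma, Vic, Ada, Cal, Ivy]
Visit Hana; enqueue Jae, Nia, Omar, Xiu, Yul → queue [Lou, Uma, Vic, Ada, Cal, Ivy, Jae, Nia, Omar, Xiu, Yul]
Visit Lou → queue [Uma, Vic, Ada, Cal, Ivy, Jae, Nia, Omar, Xiu, Yul]
Visit Uma; enqueue Mae → queue [Vic, Ada, Cal, Ivy, Jae, Nia, Omar, Xiu, Yul, Mae]
Visit Vic → queue [Ada, Cal, Ivy, Jae, Nia, Omar, Xiu, Yul, Mae]
Visit Ada → queue [Cal, Ivy, Jae, Nia, Omar, Xiu, Yul, Mae]
Visit Cal → queue [Ivy, Jae, Nia, Omar, Xiu, Yul, Mae]
Visit Ivy → queue [Jae, Nia, Omar, Xiu, Yul, Mae]
Visit Jae → queue [Nia, Omar, Xiu, Yul, Mae]
Visit Nia → queue [Omar, Xiu, Yul, Mae]
Visit Omar → queue [Xiu, Yul, Mae]
Visit Xiu → queue [Yul, Mae]
Visit Yul → queue [Mae]
Visit Mae → queue []

Visit order: Fay, Ben, Eli, Gus, Kai, Sam, Hana, Lou, Uma, Vic, Ada, Cal, Ivy, Jae, Nia, Omar, Xiu, Yul, Mae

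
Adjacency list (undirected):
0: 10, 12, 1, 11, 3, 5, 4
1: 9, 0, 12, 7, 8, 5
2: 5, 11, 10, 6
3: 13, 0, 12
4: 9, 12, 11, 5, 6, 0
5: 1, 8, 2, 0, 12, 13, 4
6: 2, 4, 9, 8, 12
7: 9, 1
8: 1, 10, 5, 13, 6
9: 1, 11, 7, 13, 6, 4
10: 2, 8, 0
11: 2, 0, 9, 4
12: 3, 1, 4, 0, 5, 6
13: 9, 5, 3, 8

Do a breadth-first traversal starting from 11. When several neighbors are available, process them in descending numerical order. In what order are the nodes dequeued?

Visit 11; enqueue 9, 4, 2, 0 → queue [9, 4, 2, 0]
Visit 9; enqueue 13, 7, 6, 1 → queue [4, 2, 0, 13, 7, 6, 1]
Visit 4; enqueue 12, 5 → queue [2, 0, 13, 7, 6, 1, 12, 5]
Visit 2; enqueue 10 → queue [0, 13, 7, 6, 1, 12, 5, 10]
Visit 0; enqueue 3 → queue [13, 7, 6, 1, 12, 5, 10, 3]
Visit 13; enqueue 8 → queue [7, 6, 1, 12, 5, 10, 3, 8]
Visit 7 → queue [6, 1, 12, 5, 10, 3, 8]
Visit 6 → queue [1, 12, 5, 10, 3, 8]
Visit 1 → queue [12, 5, 10, 3, 8]
Visit 12 → queue [5, 10, 3, 8]
Visit 5 → queue [10, 3, 8]
Visit 10 → queue [3, 8]
Visit 3 → queue [8]
Visit 8 → queue []

11 -> 9 -> 4 -> 2 -> 0 -> 13 -> 7 -> 6 -> 1 -> 12 -> 5 -> 10 -> 3 -> 8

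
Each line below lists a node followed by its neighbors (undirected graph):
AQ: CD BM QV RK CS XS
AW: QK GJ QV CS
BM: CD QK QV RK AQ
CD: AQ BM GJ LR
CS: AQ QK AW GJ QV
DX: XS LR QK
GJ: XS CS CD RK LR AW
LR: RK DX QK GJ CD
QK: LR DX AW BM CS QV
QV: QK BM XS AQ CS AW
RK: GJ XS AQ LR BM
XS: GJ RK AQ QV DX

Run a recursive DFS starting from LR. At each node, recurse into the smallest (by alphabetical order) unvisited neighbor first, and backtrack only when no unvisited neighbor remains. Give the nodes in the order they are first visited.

Visit LR
LR → CD
CD → AQ
AQ → BM
BM → QK
QK → AW
AW → CS
CS → GJ
GJ → RK
RK → XS
XS → DX
XS → QV

LR, CD, AQ, BM, QK, AW, CS, GJ, RK, XS, DX, QV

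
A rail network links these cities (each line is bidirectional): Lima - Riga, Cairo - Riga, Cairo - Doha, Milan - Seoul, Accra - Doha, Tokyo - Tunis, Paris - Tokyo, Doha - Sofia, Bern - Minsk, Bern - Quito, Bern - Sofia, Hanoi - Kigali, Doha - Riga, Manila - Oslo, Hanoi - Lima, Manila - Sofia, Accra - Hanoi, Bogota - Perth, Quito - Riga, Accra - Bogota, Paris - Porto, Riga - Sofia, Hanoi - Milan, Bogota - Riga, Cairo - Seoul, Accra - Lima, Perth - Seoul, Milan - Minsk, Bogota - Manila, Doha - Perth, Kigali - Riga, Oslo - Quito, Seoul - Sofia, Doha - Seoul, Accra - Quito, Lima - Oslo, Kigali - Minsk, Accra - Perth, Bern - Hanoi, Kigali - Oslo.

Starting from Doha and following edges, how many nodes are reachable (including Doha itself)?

17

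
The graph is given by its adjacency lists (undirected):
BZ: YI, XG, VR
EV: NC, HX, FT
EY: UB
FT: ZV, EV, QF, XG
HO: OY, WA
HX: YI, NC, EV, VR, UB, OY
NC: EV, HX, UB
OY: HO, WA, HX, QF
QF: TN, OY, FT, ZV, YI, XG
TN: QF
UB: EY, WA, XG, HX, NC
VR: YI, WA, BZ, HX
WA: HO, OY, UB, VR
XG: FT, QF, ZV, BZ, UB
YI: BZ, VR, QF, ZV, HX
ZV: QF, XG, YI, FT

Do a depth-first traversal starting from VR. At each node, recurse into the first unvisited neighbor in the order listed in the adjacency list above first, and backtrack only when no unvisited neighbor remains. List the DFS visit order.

VR -> YI -> BZ -> XG -> FT -> ZV -> QF -> TN -> OY -> HO -> WA -> UB -> EY -> HX -> NC -> EV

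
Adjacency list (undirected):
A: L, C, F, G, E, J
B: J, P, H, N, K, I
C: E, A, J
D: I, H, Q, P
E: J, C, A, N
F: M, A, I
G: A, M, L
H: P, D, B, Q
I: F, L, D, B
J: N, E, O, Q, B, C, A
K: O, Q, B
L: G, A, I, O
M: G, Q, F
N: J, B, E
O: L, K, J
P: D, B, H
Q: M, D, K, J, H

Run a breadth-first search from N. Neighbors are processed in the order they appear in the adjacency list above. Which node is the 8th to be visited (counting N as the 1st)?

A

Visit N; enqueue J, B, E → queue [J, B, E]
Visit J; enqueue O, Q, C, A → queue [B, E, O, Q, C, A]
Visit B; enqueue P, H, K, I → queue [E, O, Q, C, A, P, H, K, I]
Visit E → queue [O, Q, C, A, P, H, K, I]
Visit O; enqueue L → queue [Q, C, A, P, H, K, I, L]
Visit Q; enqueue M, D → queue [C, A, P, H, K, I, L, M, D]
Visit C → queue [A, P, H, K, I, L, M, D]
Visit A; enqueue F, G → queue [P, H, K, I, L, M, D, F, G]
Visit P → queue [H, K, I, L, M, D, F, G]
Visit H → queue [K, I, L, M, D, F, G]
Visit K → queue [I, L, M, D, F, G]
Visit I → queue [L, M, D, F, G]
Visit L → queue [M, D, F, G]
Visit M → queue [D, F, G]
Visit D → queue [F, G]
Visit F → queue [G]
Visit G → queue []

Visit order: N, J, B, E, O, Q, C, A, P, H, K, I, L, M, D, F, G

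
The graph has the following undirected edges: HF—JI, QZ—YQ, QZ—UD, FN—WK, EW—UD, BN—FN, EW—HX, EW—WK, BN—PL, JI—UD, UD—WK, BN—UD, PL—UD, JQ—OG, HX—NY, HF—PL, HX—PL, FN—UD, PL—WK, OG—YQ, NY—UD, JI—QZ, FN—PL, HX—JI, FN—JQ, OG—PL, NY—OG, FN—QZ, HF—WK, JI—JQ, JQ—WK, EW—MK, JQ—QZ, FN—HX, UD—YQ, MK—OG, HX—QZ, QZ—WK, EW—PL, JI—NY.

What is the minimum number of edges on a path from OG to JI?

Level 0: OG
Level 1: JQ, MK, NY, PL, YQ
Level 2: BN, EW, FN, HF, HX, JI, QZ, UD, WK
JI first appears at level 2.

2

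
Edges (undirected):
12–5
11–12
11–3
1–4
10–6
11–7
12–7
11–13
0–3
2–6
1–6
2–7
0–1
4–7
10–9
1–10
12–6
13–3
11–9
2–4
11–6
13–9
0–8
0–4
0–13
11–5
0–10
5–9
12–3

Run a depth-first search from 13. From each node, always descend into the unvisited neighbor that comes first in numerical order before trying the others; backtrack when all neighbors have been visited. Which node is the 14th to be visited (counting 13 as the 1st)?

Visit 13
13 → 0
0 → 1
1 → 4
4 → 2
2 → 6
6 → 10
10 → 9
9 → 5
5 → 11
11 → 3
3 → 12
12 → 7
0 → 8

Visit order: 13, 0, 1, 4, 2, 6, 10, 9, 5, 11, 3, 12, 7, 8

8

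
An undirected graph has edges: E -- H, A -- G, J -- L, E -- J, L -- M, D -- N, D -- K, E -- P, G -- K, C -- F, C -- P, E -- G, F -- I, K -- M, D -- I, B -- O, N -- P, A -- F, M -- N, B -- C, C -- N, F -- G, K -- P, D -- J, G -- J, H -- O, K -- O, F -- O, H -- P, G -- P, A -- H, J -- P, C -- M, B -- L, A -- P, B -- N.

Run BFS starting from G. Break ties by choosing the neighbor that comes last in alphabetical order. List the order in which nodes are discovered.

G P K J F E A N H C O M D L I B

Visit G; enqueue P, K, J, F, E, A → queue [P, K, J, F, E, A]
Visit P; enqueue N, H, C → queue [K, J, F, E, A, N, H, C]
Visit K; enqueue O, M, D → queue [J, F, E, A, N, H, C, O, M, D]
Visit J; enqueue L → queue [F, E, A, N, H, C, O, M, D, L]
Visit F; enqueue I → queue [E, A, N, H, C, O, M, D, L, I]
Visit E → queue [A, N, H, C, O, M, D, L, I]
Visit A → queue [N, H, C, O, M, D, L, I]
Visit N; enqueue B → queue [H, C, O, M, D, L, I, B]
Visit H → queue [C, O, M, D, L, I, B]
Visit C → queue [O, M, D, L, I, B]
Visit O → queue [M, D, L, I, B]
Visit M → queue [D, L, I, B]
Visit D → queue [L, I, B]
Visit L → queue [I, B]
Visit I → queue [B]
Visit B → queue []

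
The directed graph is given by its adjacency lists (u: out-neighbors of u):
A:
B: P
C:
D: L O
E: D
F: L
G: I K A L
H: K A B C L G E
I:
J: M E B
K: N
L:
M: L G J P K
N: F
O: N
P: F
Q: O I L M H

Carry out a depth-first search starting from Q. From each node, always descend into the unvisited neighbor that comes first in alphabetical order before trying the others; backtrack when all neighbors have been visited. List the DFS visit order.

Q -> H -> A -> B -> P -> F -> L -> C -> E -> D -> O -> N -> G -> I -> K -> M -> J

Visit Q
Q → H
H → A
H → B
B → P
P → F
F → L
H → C
H → E
E → D
D → O
O → N
H → G
G → I
G → K
Q → M
M → J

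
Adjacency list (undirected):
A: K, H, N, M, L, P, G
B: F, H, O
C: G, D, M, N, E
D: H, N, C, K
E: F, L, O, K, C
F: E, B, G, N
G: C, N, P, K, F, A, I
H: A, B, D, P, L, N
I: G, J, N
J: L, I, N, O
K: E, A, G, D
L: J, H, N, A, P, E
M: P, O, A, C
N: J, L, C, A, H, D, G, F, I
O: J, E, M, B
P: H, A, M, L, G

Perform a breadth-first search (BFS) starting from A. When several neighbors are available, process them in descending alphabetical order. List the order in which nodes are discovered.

Visit A; enqueue P, N, M, L, K, H, G → queue [P, N, M, L, K, H, G]
Visit P → queue [N, M, L, K, H, G]
Visit N; enqueue J, I, F, D, C → queue [M, L, K, H, G, J, I, F, D, C]
Visit M; enqueue O → queue [L, K, H, G, J, I, F, D, C, O]
Visit L; enqueue E → queue [K, H, G, J, I, F, D, C, O, E]
Visit K → queue [H, G, J, I, F, D, C, O, E]
Visit H; enqueue B → queue [G, J, I, F, D, C, O, E, B]
Visit G → queue [J, I, F, D, C, O, E, B]
Visit J → queue [I, F, D, C, O, E, B]
Visit I → queue [F, D, C, O, E, B]
Visit F → queue [D, C, O, E, B]
Visit D → queue [C, O, E, B]
Visit C → queue [O, E, B]
Visit O → queue [E, B]
Visit E → queue [B]
Visit B → queue []

A → P → N → M → L → K → H → G → J → I → F → D → C → O → E → B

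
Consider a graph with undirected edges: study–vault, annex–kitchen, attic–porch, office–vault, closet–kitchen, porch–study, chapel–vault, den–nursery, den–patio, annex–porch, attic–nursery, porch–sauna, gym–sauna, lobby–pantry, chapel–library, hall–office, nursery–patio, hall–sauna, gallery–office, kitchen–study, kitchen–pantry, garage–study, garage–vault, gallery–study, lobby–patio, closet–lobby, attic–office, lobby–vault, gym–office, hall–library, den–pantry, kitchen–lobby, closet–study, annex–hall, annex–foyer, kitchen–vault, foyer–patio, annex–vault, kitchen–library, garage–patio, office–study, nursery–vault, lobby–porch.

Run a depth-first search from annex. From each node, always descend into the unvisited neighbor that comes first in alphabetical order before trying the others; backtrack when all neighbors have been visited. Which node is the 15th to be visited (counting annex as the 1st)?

garage

Visit annex
annex → foyer
foyer → patio
patio → den
den → nursery
nursery → attic
attic → office
office → gallery
gallery → study
study → closet
closet → kitchen
kitchen → library
library → chapel
chapel → vault
vault → garage
vault → lobby
lobby → pantry
lobby → porch
porch → sauna
sauna → gym
sauna → hall

Visit order: annex, foyer, patio, den, nursery, attic, office, gallery, study, closet, kitchen, library, chapel, vault, garage, lobby, pantry, porch, sauna, gym, hall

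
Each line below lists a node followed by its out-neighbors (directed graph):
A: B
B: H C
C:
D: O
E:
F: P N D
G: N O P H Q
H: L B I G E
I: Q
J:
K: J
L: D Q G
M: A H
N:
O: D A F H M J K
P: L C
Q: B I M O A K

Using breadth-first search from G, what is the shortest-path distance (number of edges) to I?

Level 0: G
Level 1: H, N, O, P, Q
Level 2: A, B, C, D, E, F, I, J, K, L, M
I first appears at level 2.

2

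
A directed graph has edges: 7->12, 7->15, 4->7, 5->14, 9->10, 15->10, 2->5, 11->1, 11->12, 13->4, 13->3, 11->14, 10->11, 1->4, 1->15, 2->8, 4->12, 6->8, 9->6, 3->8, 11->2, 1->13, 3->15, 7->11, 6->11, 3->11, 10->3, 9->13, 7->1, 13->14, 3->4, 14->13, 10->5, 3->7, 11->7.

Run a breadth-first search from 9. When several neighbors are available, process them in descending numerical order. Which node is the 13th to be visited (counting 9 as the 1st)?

15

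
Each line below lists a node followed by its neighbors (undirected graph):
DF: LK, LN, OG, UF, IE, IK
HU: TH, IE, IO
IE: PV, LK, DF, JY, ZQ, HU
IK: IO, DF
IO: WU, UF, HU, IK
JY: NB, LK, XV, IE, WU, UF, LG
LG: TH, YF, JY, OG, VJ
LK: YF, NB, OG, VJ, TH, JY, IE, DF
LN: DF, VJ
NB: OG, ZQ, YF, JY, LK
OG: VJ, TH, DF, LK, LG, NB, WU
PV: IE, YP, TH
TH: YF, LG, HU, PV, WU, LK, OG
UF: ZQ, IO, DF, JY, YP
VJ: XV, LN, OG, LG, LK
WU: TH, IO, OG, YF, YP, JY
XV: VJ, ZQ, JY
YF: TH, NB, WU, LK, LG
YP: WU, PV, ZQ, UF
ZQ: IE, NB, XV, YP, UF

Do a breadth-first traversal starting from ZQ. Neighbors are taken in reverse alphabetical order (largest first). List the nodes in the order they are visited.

Visit ZQ; enqueue YP, XV, UF, NB, IE → queue [YP, XV, UF, NB, IE]
Visit YP; enqueue WU, PV → queue [XV, UF, NB, IE, WU, PV]
Visit XV; enqueue VJ, JY → queue [UF, NB, IE, WU, PV, VJ, JY]
Visit UF; enqueue IO, DF → queue [NB, IE, WU, PV, VJ, JY, IO, DF]
Visit NB; enqueue YF, OG, LK → queue [IE, WU, PV, VJ, JY, IO, DF, YF, OG, LK]
Visit IE; enqueue HU → queue [WU, PV, VJ, JY, IO, DF, YF, OG, LK, HU]
Visit WU; enqueue TH → queue [PV, VJ, JY, IO, DF, YF, OG, LK, HU, TH]
Visit PV → queue [VJ, JY, IO, DF, YF, OG, LK, HU, TH]
Visit VJ; enqueue LN, LG → queue [JY, IO, DF, YF, OG, LK, HU, TH, LN, LG]
Visit JY → queue [IO, DF, YF, OG, LK, HU, TH, LN, LG]
Visit IO; enqueue IK → queue [DF, YF, OG, LK, HU, TH, LN, LG, IK]
Visit DF → queue [YF, OG, LK, HU, TH, LN, LG, IK]
Visit YF → queue [OG, LK, HU, TH, LN, LG, IK]
Visit OG → queue [LK, HU, TH, LN, LG, IK]
Visit LK → queue [HU, TH, LN, LG, IK]
Visit HU → queue [TH, LN, LG, IK]
Visit TH → queue [LN, LG, IK]
Visit LN → queue [LG, IK]
Visit LG → queue [IK]
Visit IK → queue []

ZQ -> YP -> XV -> UF -> NB -> IE -> WU -> PV -> VJ -> JY -> IO -> DF -> YF -> OG -> LK -> HU -> TH -> LN -> LG -> IK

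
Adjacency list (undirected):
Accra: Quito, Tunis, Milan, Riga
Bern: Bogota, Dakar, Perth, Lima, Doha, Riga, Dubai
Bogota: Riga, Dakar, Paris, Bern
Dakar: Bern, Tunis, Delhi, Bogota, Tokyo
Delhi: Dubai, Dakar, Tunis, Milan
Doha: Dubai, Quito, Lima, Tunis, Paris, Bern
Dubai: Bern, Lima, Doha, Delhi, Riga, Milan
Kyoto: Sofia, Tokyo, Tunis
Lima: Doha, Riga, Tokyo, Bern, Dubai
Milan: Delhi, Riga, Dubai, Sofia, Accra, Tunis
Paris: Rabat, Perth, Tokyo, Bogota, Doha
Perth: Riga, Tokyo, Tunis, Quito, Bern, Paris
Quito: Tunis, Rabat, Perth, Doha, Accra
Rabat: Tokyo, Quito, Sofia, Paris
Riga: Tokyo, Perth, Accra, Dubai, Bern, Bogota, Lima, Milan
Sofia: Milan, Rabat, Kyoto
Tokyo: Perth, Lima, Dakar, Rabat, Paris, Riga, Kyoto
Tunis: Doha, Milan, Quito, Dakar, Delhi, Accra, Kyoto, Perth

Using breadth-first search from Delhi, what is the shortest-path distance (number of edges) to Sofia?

Level 0: Delhi
Level 1: Dakar, Dubai, Milan, Tunis
Level 2: Accra, Bern, Bogota, Doha, Kyoto, Lima, Perth, Quito, Riga, Sofia, Tokyo
Level 3: Paris, Rabat
Sofia first appears at level 2.

2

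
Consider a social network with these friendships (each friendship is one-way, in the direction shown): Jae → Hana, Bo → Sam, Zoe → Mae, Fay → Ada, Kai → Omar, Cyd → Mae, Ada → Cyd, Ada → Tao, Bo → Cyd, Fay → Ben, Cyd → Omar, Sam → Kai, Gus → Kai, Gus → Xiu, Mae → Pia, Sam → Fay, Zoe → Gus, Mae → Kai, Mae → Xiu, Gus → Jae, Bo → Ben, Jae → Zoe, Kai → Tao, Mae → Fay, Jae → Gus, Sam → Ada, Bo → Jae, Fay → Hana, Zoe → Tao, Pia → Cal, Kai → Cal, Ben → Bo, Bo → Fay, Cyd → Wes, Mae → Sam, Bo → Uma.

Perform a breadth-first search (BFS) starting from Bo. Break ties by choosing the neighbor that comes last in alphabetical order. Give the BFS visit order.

Bo -> Uma -> Sam -> Jae -> Fay -> Cyd -> Ben -> Kai -> Ada -> Zoe -> Hana -> Gus -> Wes -> Omar -> Mae -> Tao -> Cal -> Xiu -> Pia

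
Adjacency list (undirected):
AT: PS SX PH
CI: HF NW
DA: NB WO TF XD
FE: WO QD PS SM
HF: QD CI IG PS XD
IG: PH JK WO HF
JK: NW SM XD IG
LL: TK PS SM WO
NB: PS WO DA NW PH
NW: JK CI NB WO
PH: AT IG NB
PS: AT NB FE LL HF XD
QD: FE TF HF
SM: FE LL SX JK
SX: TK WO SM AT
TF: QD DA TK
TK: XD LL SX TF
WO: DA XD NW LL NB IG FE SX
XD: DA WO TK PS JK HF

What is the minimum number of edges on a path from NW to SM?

Level 0: NW
Level 1: CI, JK, NB, WO
Level 2: DA, FE, HF, IG, LL, PH, PS, SM, SX, XD
Level 3: AT, QD, TF, TK
SM first appears at level 2.

2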